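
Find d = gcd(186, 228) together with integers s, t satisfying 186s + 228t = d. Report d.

Euclidean algorithm:
228 = 1·186 + 42
186 = 4·42 + 18
42 = 2·18 + 6
18 = 3·6 + 0
gcd(186, 228) = 6.
Back-substituting:
6 = 42 − 2·18
6 = −2·186 + 9·42
6 = 9·228 − 11·186
So 6 = (9)·228 + (-11)·186.

6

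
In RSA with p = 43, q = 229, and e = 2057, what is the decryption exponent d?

φ(n) = (p−1)(q−1) = 42·228 = 9576.
Need d with 2057·d ≡ 1 (mod 9576). Apply the extended Euclidean algorithm:
9576 = 4×2057 + 1348
2057 = 1×1348 + 709
1348 = 1×709 + 639
709 = 1×639 + 70
639 = 9×70 + 9
70 = 7×9 + 7
9 = 1×7 + 2
7 = 3×2 + 1
2 = 2×1 + 0
Back-substitute:
1 = 7 − 3·2
1 = −3·9 + 4·7
1 = 4·70 − 31·9
1 = −31·639 + 283·70
1 = 283·709 − 314·639
1 = −314·1348 + 597·709
1 = 597·2057 − 911·1348
1 = −911·9576 + 4241·2057
So 2057·4241 ≡ 1 (mod 9576), hence d = 4241.

4241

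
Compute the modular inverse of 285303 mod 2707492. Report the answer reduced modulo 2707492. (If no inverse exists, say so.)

120531

Run Euclid on (2707492, 285303):
2707492 = 9×285303 + 139765
285303 = 2×139765 + 5773
139765 = 24×5773 + 1213
5773 = 4×1213 + 921
1213 = 1×921 + 292
921 = 3×292 + 45
292 = 6×45 + 22
45 = 2×22 + 1
22 = 22×1 + 0
The gcd is 1. Working backward:
1 = 45 − 2·22
1 = −2·292 + 13·45
1 = 13·921 − 41·292
1 = −41·1213 + 54·921
1 = 54·5773 − 257·1213
1 = −257·139765 + 6222·5773
1 = 6222·285303 − 12701·139765
1 = −12701·2707492 + 120531·285303
So 285303·120531 ≡ 1 (mod 2707492).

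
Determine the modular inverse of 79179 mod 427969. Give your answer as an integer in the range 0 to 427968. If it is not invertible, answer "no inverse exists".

Run Euclid on (427969, 79179):
427969 = 5*79179 + 32074
79179 = 2*32074 + 15031
32074 = 2*15031 + 2012
15031 = 7*2012 + 947
2012 = 2*947 + 118
947 = 8*118 + 3
118 = 39*3 + 1
3 = 3*1 + 0
The gcd is 1. Working backward:
1 = 118 − 39·3
1 = −39·947 + 313·118
1 = 313·2012 − 665·947
1 = −665·15031 + 4968·2012
1 = 4968·32074 − 10601·15031
1 = −10601·79179 + 26170·32074
1 = 26170·427969 − 141451·79179
Thus 79179·(-141451) ≡ 1 (mod 427969); reducing, -141451 mod 427969 = 286518.

286518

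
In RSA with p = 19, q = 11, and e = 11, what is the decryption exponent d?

φ(n) = (p−1)(q−1) = 18·10 = 180.
Need d with 11·d ≡ 1 (mod 180). Apply the extended Euclidean algorithm:
180 = 16·11 + 4
11 = 2·4 + 3
4 = 1·3 + 1
3 = 3·1 + 0
Back-substitute:
1 = 4 − 3
1 = −11 + 3·4
1 = 3·180 − 49·11
So 11·(-49) ≡ 1 (mod 180), hence d ≡ -49 ≡ 131 (mod 180).

131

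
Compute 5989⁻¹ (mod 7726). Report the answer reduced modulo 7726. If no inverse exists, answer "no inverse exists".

gcd(7726, 5989) by repeated division:
7726 = 1·5989 + 1737
5989 = 3·1737 + 778
1737 = 2·778 + 181
778 = 4·181 + 54
181 = 3·54 + 19
54 = 2·19 + 16
19 = 1·16 + 3
16 = 5·3 + 1
3 = 3·1 + 0
The gcd is 1. Working backward:
1 = 16 − 5·3
1 = −5·19 + 6·16
1 = 6·54 − 17·19
1 = −17·181 + 57·54
1 = 57·778 − 245·181
1 = −245·1737 + 547·778
1 = 547·5989 − 1886·1737
1 = −1886·7726 + 2433·5989
So 5989·2433 ≡ 1 (mod 7726).

2433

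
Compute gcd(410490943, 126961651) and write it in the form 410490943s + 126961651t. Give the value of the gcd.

1

Repeated division:
410490943 = 3·126961651 + 29605990
126961651 = 4·29605990 + 8537691
29605990 = 3·8537691 + 3992917
8537691 = 2·3992917 + 551857
3992917 = 7·551857 + 129918
551857 = 4·129918 + 32185
129918 = 4·32185 + 1178
32185 = 27·1178 + 379
1178 = 3·379 + 41
379 = 9·41 + 10
41 = 4·10 + 1
10 = 10·1 + 0
gcd(410490943, 126961651) = 1.
Back-substituting:
1 = 41 − 4·10
1 = −4·379 + 37·41
1 = 37·1178 − 115·379
1 = −115·32185 + 3142·1178
1 = 3142·129918 − 12683·32185
1 = −12683·551857 + 53874·129918
1 = 53874·3992917 − 389801·551857
1 = −389801·8537691 + 833476·3992917
1 = 833476·29605990 − 2890229·8537691
1 = −2890229·126961651 + 12394392·29605990
1 = 12394392·410490943 − 40073405·126961651
So 1 = (12394392)·410490943 + (-40073405)·126961651.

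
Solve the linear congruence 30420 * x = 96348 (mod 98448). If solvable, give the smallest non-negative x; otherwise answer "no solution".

First find gcd(30420, 98448):
98448 = 3×30420 + 7188
30420 = 4×7188 + 1668
7188 = 4×1668 + 516
1668 = 3×516 + 120
516 = 4×120 + 36
120 = 3×36 + 12
36 = 3×12 + 0
gcd = 12 and 12 | 96348, so solutions exist. Divide through by 12: 2535x ≡ 8029 (mod 8204).
Now find 2535⁻¹ mod 8204:
8204 = 3*2535 + 599
2535 = 4*599 + 139
599 = 4*139 + 43
139 = 3*43 + 10
43 = 4*10 + 3
10 = 3*3 + 1
3 = 3*1 + 0
Back-substitute:
1 = 10 − 3·3
1 = −3·43 + 13·10
1 = 13·139 − 42·43
1 = −42·599 + 181·139
1 = 181·2535 − 766·599
1 = −766·8204 + 2479·2535
So 2535⁻¹ ≡ 2479 (mod 8204).
Then x ≡ 2479·8029 ≡ 987 (mod 8204); the smallest non-negative solution is x = 987.

987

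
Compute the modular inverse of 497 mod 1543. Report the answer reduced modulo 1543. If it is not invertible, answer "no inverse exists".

267

Extended Euclidean algorithm:
1543 = 3*497 + 52
497 = 9*52 + 29
52 = 1*29 + 23
29 = 1*23 + 6
23 = 3*6 + 5
6 = 1*5 + 1
5 = 5*1 + 0
gcd = 1, so the inverse exists. Back-substitute:
1 = 6 − 5
1 = −23 + 4·6
1 = 4·29 − 5·23
1 = −5·52 + 9·29
1 = 9·497 − 86·52
1 = −86·1543 + 267·497
So 497·267 ≡ 1 (mod 1543).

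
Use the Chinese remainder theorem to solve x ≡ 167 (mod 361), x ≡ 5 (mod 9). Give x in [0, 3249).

Write x = 167 + 361·k. Then 361·k ≡ 5 − 167 ≡ 0 (mod 9).
Need 361⁻¹ mod 9. Extended Euclid on (9, 1):
9 = 9×1 + 0
361⁻¹ ≡ 1 (mod 9), so k ≡ 1·0 ≡ 0 (mod 9).
x = 167 + 361·0 = 167.

167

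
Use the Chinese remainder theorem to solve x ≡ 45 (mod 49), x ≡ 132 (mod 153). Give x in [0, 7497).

Write x = 45 + 49·k. Then 49·k ≡ 132 − 45 ≡ 87 (mod 153).
Need 49⁻¹ mod 153. Extended Euclid on (153, 49):
153 = 3×49 + 6
49 = 8×6 + 1
6 = 6×1 + 0
Back-substitute:
1 = 49 − 8·6
1 = −8·153 + 25·49
49⁻¹ ≡ 25 (mod 153), so k ≡ 25·87 ≡ 33 (mod 153).
x = 45 + 49·33 = 1662.

1662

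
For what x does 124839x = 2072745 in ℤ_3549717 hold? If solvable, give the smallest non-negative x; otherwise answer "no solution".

166187

First find gcd(124839, 3549717):
3549717 = 28×124839 + 54225
124839 = 2×54225 + 16389
54225 = 3×16389 + 5058
16389 = 3×5058 + 1215
5058 = 4×1215 + 198
1215 = 6×198 + 27
198 = 7×27 + 9
27 = 3×9 + 0
gcd = 9 and 9 | 2072745, so solutions exist. Divide through by 9: 13871x ≡ 230305 (mod 394413).
Now find 13871⁻¹ mod 394413:
394413 = 28×13871 + 6025
13871 = 2×6025 + 1821
6025 = 3×1821 + 562
1821 = 3×562 + 135
562 = 4×135 + 22
135 = 6×22 + 3
22 = 7×3 + 1
3 = 3×1 + 0
Back-substitute:
1 = 22 − 7·3
1 = −7·135 + 43·22
1 = 43·562 − 179·135
1 = −179·1821 + 580·562
1 = 580·6025 − 1919·1821
1 = −1919·13871 + 4418·6025
1 = 4418·394413 − 125623·13871
So 13871·(-125623) ≡ 1 (mod 394413), i.e. 13871⁻¹ ≡ 268790.
Then x ≡ 268790·230305 ≡ 166187 (mod 394413); the smallest non-negative solution is x = 166187.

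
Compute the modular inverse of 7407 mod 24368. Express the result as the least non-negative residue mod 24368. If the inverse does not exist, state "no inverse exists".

8047

gcd(24368, 7407) by repeated division:
24368 = 3·7407 + 2147
7407 = 3·2147 + 966
2147 = 2·966 + 215
966 = 4·215 + 106
215 = 2·106 + 3
106 = 35·3 + 1
3 = 3·1 + 0
gcd = 1, so the inverse exists. Back-substitute:
1 = 106 − 35·3
1 = −35·215 + 71·106
1 = 71·966 − 319·215
1 = −319·2147 + 709·966
1 = 709·7407 − 2446·2147
1 = −2446·24368 + 8047·7407
So 7407·8047 ≡ 1 (mod 24368).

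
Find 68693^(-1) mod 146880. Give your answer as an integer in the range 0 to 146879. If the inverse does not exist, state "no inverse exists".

46397

Extended Euclidean algorithm:
146880 = 2×68693 + 9494
68693 = 7×9494 + 2235
9494 = 4×2235 + 554
2235 = 4×554 + 19
554 = 29×19 + 3
19 = 6×3 + 1
3 = 3×1 + 0
Since gcd(68693, 146880) = 1, back-substitute to write 1 as a combination:
1 = 19 − 6·3
1 = −6·554 + 175·19
1 = 175·2235 − 706·554
1 = −706·9494 + 2999·2235
1 = 2999·68693 − 21699·9494
1 = −21699·146880 + 46397·68693
So 68693·46397 ≡ 1 (mod 146880).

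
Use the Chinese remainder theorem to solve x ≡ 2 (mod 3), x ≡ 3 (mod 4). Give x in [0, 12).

Write x = 2 + 3·k. Then 3·k ≡ 3 − 2 ≡ 1 (mod 4).
Need 3⁻¹ mod 4. Extended Euclid on (4, 3):
4 = 1·3 + 1
3 = 3·1 + 0
Back-substitute:
1 = 4 − 3
3⁻¹ ≡ 3 (mod 4), so k ≡ 3·1 ≡ 3 (mod 4).
x = 2 + 3·3 = 11.

11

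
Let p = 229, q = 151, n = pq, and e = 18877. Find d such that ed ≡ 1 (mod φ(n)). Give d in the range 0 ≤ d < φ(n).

33613

φ(n) = (p−1)(q−1) = 228·150 = 34200.
Need d with 18877·d ≡ 1 (mod 34200). Apply the extended Euclidean algorithm:
34200 = 1×18877 + 15323
18877 = 1×15323 + 3554
15323 = 4×3554 + 1107
3554 = 3×1107 + 233
1107 = 4×233 + 175
233 = 1×175 + 58
175 = 3×58 + 1
58 = 58×1 + 0
Back-substitute:
1 = 175 − 3·58
1 = −3·233 + 4·175
1 = 4·1107 − 19·233
1 = −19·3554 + 61·1107
1 = 61·15323 − 263·3554
1 = −263·18877 + 324·15323
1 = 324·34200 − 587·18877
So 18877·(-587) ≡ 1 (mod 34200), hence d ≡ -587 ≡ 33613 (mod 34200).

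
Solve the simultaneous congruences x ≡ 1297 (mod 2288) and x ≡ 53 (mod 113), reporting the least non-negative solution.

10449

Write x = 1297 + 2288·k. Then 2288·k ≡ 53 − 1297 ≡ 112 (mod 113).
Need 2288⁻¹ mod 113. Extended Euclid on (113, 28):
113 = 4·28 + 1
28 = 28·1 + 0
Back-substitute:
1 = 113 − 4·28
2288⁻¹ ≡ 109 (mod 113), so k ≡ 109·112 ≡ 4 (mod 113).
x = 1297 + 2288·4 = 10449.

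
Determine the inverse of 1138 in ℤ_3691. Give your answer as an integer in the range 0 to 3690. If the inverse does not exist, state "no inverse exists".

Apply the Euclidean algorithm to 3691 and 1138:
3691 = 3×1138 + 277
1138 = 4×277 + 30
277 = 9×30 + 7
30 = 4×7 + 2
7 = 3×2 + 1
2 = 2×1 + 0
Since gcd(1138, 3691) = 1, back-substitute to write 1 as a combination:
1 = 7 − 3·2
1 = −3·30 + 13·7
1 = 13·277 − 120·30
1 = −120·1138 + 493·277
1 = 493·3691 − 1599·1138
Thus 1138·(-1599) ≡ 1 (mod 3691); reducing, -1599 mod 3691 = 2092.

2092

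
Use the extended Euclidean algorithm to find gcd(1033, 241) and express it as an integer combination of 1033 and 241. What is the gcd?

Apply Euclid's algorithm to 1033 and 241:
1033 = 4*241 + 69
241 = 3*69 + 34
69 = 2*34 + 1
34 = 34*1 + 0
gcd(1033, 241) = 1.
Working backward:
1 = 69 − 2·34
1 = −2·241 + 7·69
1 = 7·1033 − 30·241
So 1 = (7)·1033 + (-30)·241.

1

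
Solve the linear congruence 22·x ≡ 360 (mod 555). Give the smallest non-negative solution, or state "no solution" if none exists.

First find gcd(22, 555):
555 = 25×22 + 5
22 = 4×5 + 2
5 = 2×2 + 1
2 = 2×1 + 0
gcd = 1, so a unique solution mod 555 exists.
Back-substitute for the Bézout coefficients:
1 = 5 − 2·2
1 = −2·22 + 9·5
1 = 9·555 − 227·22
So 22·(-227) ≡ 1 (mod 555), giving 22⁻¹ ≡ 328.
x ≡ 22⁻¹·360 ≡ 328·360 ≡ 420 (mod 555).

420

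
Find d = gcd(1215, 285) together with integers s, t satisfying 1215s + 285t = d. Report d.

15

Euclidean algorithm:
1215 = 4·285 + 75
285 = 3·75 + 60
75 = 1·60 + 15
60 = 4·15 + 0
gcd(1215, 285) = 15.
Working backward:
15 = 75 − 60
15 = −285 + 4·75
15 = 4·1215 − 17·285
So 15 = (4)·1215 + (-17)·285.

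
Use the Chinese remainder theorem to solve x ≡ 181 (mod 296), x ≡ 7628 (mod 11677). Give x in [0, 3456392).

Write x = 181 + 296·k. Then 296·k ≡ 7628 − 181 ≡ 7447 (mod 11677).
Need 296⁻¹ mod 11677. Extended Euclid on (11677, 296):
11677 = 39·296 + 133
296 = 2·133 + 30
133 = 4·30 + 13
30 = 2·13 + 4
13 = 3·4 + 1
4 = 4·1 + 0
Back-substitute:
1 = 13 − 3·4
1 = −3·30 + 7·13
1 = 7·133 − 31·30
1 = −31·296 + 69·133
1 = 69·11677 − 2722·296
296⁻¹ ≡ 8955 (mod 11677), so k ≡ 8955·7447 ≡ 538 (mod 11677).
x = 181 + 296·538 = 159429.

159429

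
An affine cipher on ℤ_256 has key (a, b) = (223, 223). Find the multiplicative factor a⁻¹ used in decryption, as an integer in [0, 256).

Run Euclid on (256, 223):
256 = 1*223 + 33
223 = 6*33 + 25
33 = 1*25 + 8
25 = 3*8 + 1
8 = 8*1 + 0
Since gcd(223, 256) = 1, back-substitute to write 1 as a combination:
1 = 25 − 3·8
1 = −3·33 + 4·25
1 = 4·223 − 27·33
1 = −27·256 + 31·223
So 223·31 ≡ 1 (mod 256).

31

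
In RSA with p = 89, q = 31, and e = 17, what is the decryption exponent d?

1553

φ(n) = (p−1)(q−1) = 88·30 = 2640.
Need d with 17·d ≡ 1 (mod 2640). Apply the extended Euclidean algorithm:
2640 = 155·17 + 5
17 = 3·5 + 2
5 = 2·2 + 1
2 = 2·1 + 0
Back-substitute:
1 = 5 − 2·2
1 = −2·17 + 7·5
1 = 7·2640 − 1087·17
So 17·(-1087) ≡ 1 (mod 2640), hence d ≡ -1087 ≡ 1553 (mod 2640).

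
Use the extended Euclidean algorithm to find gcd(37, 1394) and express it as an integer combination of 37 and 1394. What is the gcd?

1

Repeated division:
1394 = 37*37 + 25
37 = 1*25 + 12
25 = 2*12 + 1
12 = 12*1 + 0
gcd(37, 1394) = 1.
Working backward:
1 = 25 − 2·12
1 = −2·37 + 3·25
1 = 3·1394 − 113·37
So 1 = (3)·1394 + (-113)·37.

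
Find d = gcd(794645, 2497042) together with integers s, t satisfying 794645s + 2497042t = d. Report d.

Repeated division:
2497042 = 3×794645 + 113107
794645 = 7×113107 + 2896
113107 = 39×2896 + 163
2896 = 17×163 + 125
163 = 1×125 + 38
125 = 3×38 + 11
38 = 3×11 + 5
11 = 2×5 + 1
5 = 5×1 + 0
gcd(794645, 2497042) = 1.
Working backward:
1 = 11 − 2·5
1 = −2·38 + 7·11
1 = 7·125 − 23·38
1 = −23·163 + 30·125
1 = 30·2896 − 533·163
1 = −533·113107 + 20817·2896
1 = 20817·794645 − 146252·113107
1 = −146252·2497042 + 459573·794645
So 1 = (-146252)·2497042 + (459573)·794645.

1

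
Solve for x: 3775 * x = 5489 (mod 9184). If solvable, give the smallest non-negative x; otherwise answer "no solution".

First find gcd(3775, 9184):
9184 = 2·3775 + 1634
3775 = 2·1634 + 507
1634 = 3·507 + 113
507 = 4·113 + 55
113 = 2·55 + 3
55 = 18·3 + 1
3 = 3·1 + 0
gcd = 1, so a unique solution mod 9184 exists.
Back-substitute for the Bézout coefficients:
1 = 55 − 18·3
1 = −18·113 + 37·55
1 = 37·507 − 166·113
1 = −166·1634 + 535·507
1 = 535·3775 − 1236·1634
1 = −1236·9184 + 3007·3775
So 3775·(3007) ≡ 1 (mod 9184), giving 3775⁻¹ ≡ 3007.
x ≡ 3775⁻¹·5489 ≡ 3007·5489 ≡ 1775 (mod 9184).

1775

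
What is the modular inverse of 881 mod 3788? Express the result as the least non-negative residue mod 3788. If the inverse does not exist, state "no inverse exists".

gcd(3788, 881) by repeated division:
3788 = 4·881 + 264
881 = 3·264 + 89
264 = 2·89 + 86
89 = 1·86 + 3
86 = 28·3 + 2
3 = 1·2 + 1
2 = 2·1 + 0
Since gcd(881, 3788) = 1, back-substitute to write 1 as a combination:
1 = 3 − 2
1 = −86 + 29·3
1 = 29·89 − 30·86
1 = −30·264 + 89·89
1 = 89·881 − 297·264
1 = −297·3788 + 1277·881
So 881·1277 ≡ 1 (mod 3788).

1277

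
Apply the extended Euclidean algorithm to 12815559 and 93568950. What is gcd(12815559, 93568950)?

9

Repeated division:
93568950 = 7·12815559 + 3860037
12815559 = 3·3860037 + 1235448
3860037 = 3·1235448 + 153693
1235448 = 8·153693 + 5904
153693 = 26·5904 + 189
5904 = 31·189 + 45
189 = 4·45 + 9
45 = 5·9 + 0
gcd(12815559, 93568950) = 9.
Express as a combination:
9 = 189 − 4·45
9 = −4·5904 + 125·189
9 = 125·153693 − 3254·5904
9 = −3254·1235448 + 26157·153693
9 = 26157·3860037 − 81725·1235448
9 = −81725·12815559 + 271332·3860037
9 = 271332·93568950 − 1981049·12815559
So 9 = (271332)·93568950 + (-1981049)·12815559.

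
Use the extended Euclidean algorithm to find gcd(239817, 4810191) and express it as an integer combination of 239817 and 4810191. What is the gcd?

Repeated division:
4810191 = 20*239817 + 13851
239817 = 17*13851 + 4350
13851 = 3*4350 + 801
4350 = 5*801 + 345
801 = 2*345 + 111
345 = 3*111 + 12
111 = 9*12 + 3
12 = 4*3 + 0
gcd(239817, 4810191) = 3.
Express as a combination:
3 = 111 − 9·12
3 = −9·345 + 28·111
3 = 28·801 − 65·345
3 = −65·4350 + 353·801
3 = 353·13851 − 1124·4350
3 = −1124·239817 + 19461·13851
3 = 19461·4810191 − 390344·239817
So 3 = (19461)·4810191 + (-390344)·239817.

3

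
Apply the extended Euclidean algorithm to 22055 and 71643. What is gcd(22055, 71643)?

11

Euclidean algorithm:
71643 = 3×22055 + 5478
22055 = 4×5478 + 143
5478 = 38×143 + 44
143 = 3×44 + 11
44 = 4×11 + 0
gcd(22055, 71643) = 11.
Back-substituting:
11 = 143 − 3·44
11 = −3·5478 + 115·143
11 = 115·22055 − 463·5478
11 = −463·71643 + 1504·22055
So 11 = (-463)·71643 + (1504)·22055.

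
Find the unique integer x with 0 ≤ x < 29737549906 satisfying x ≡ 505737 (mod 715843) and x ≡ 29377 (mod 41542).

Write x = 505737 + 715843·k. Then 715843·k ≡ 29377 − 505737 ≡ 22144 (mod 41542).
Need 715843⁻¹ mod 41542. Extended Euclid on (41542, 9629):
41542 = 4*9629 + 3026
9629 = 3*3026 + 551
3026 = 5*551 + 271
551 = 2*271 + 9
271 = 30*9 + 1
9 = 9*1 + 0
Back-substitute:
1 = 271 − 30·9
1 = −30·551 + 61·271
1 = 61·3026 − 335·551
1 = −335·9629 + 1066·3026
1 = 1066·41542 − 4599·9629
715843⁻¹ ≡ 36943 (mod 41542), so k ≡ 36943·22144 ≡ 20728 (mod 41542).
x = 505737 + 715843·20728 = 14838499441.

14838499441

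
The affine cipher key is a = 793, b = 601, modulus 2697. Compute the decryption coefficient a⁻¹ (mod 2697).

670

Apply the Euclidean algorithm to 2697 and 793:
2697 = 3·793 + 318
793 = 2·318 + 157
318 = 2·157 + 4
157 = 39·4 + 1
4 = 4·1 + 0
Since gcd(793, 2697) = 1, back-substitute to write 1 as a combination:
1 = 157 − 39·4
1 = −39·318 + 79·157
1 = 79·793 − 197·318
1 = −197·2697 + 670·793
So 793·670 ≡ 1 (mod 2697).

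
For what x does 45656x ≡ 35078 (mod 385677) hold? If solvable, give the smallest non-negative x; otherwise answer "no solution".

First find gcd(45656, 385677):
385677 = 8×45656 + 20429
45656 = 2×20429 + 4798
20429 = 4×4798 + 1237
4798 = 3×1237 + 1087
1237 = 1×1087 + 150
1087 = 7×150 + 37
150 = 4×37 + 2
37 = 18×2 + 1
2 = 2×1 + 0
gcd = 1, so a unique solution mod 385677 exists.
Back-substitute for the Bézout coefficients:
1 = 37 − 18·2
1 = −18·150 + 73·37
1 = 73·1087 − 529·150
1 = −529·1237 + 602·1087
1 = 602·4798 − 2335·1237
1 = −2335·20429 + 9942·4798
1 = 9942·45656 − 22219·20429
1 = −22219·385677 + 187694·45656
So 45656·(187694) ≡ 1 (mod 385677), giving 45656⁻¹ ≡ 187694.
x ≡ 45656⁻¹·35078 ≡ 187694·35078 ≡ 38065 (mod 385677).

38065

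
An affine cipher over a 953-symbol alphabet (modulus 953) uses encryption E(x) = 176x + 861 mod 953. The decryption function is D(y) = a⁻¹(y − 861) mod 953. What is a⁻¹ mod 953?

gcd(953, 176) by repeated division:
953 = 5*176 + 73
176 = 2*73 + 30
73 = 2*30 + 13
30 = 2*13 + 4
13 = 3*4 + 1
4 = 4*1 + 0
gcd = 1, so the inverse exists. Back-substitute:
1 = 13 − 3·4
1 = −3·30 + 7·13
1 = 7·73 − 17·30
1 = −17·176 + 41·73
1 = 41·953 − 222·176
Hence 176⁻¹ ≡ -222 ≡ 731 (mod 953).

731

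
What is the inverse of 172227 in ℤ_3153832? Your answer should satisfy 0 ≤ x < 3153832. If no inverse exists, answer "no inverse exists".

Euclidean algorithm on 3153832, 172227:
3153832 = 18·172227 + 53746
172227 = 3·53746 + 10989
53746 = 4·10989 + 9790
10989 = 1·9790 + 1199
9790 = 8·1199 + 198
1199 = 6·198 + 11
198 = 18·11 + 0
gcd(172227, 3153832) = 11 ≠ 1, so 172227 has no multiplicative inverse modulo 3153832.

no inverse exists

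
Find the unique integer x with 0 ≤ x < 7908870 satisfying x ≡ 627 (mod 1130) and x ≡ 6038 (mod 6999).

2252717

Write x = 627 + 1130·k. Then 1130·k ≡ 6038 − 627 ≡ 5411 (mod 6999).
Need 1130⁻¹ mod 6999. Extended Euclid on (6999, 1130):
6999 = 6·1130 + 219
1130 = 5·219 + 35
219 = 6·35 + 9
35 = 3·9 + 8
9 = 1·8 + 1
8 = 8·1 + 0
Back-substitute:
1 = 9 − 8
1 = −35 + 4·9
1 = 4·219 − 25·35
1 = −25·1130 + 129·219
1 = 129·6999 − 799·1130
1130⁻¹ ≡ 6200 (mod 6999), so k ≡ 6200·5411 ≡ 1993 (mod 6999).
x = 627 + 1130·1993 = 2252717.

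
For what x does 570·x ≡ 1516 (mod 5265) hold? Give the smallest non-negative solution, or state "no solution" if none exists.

no solution

gcd(570, 5265):
5265 = 9·570 + 135
570 = 4·135 + 30
135 = 4·30 + 15
30 = 2·15 + 0
gcd = 15, but 15 ∤ 1516, so the congruence has no solution.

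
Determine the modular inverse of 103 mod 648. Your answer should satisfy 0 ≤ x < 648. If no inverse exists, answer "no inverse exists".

151

Apply the Euclidean algorithm to 648 and 103:
648 = 6·103 + 30
103 = 3·30 + 13
30 = 2·13 + 4
13 = 3·4 + 1
4 = 4·1 + 0
Since gcd(103, 648) = 1, back-substitute to write 1 as a combination:
1 = 13 − 3·4
1 = −3·30 + 7·13
1 = 7·103 − 24·30
1 = −24·648 + 151·103
So 103·151 ≡ 1 (mod 648).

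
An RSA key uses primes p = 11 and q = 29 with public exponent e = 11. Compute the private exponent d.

51

φ(n) = (p−1)(q−1) = 10·28 = 280.
Need d with 11·d ≡ 1 (mod 280). Apply the extended Euclidean algorithm:
280 = 25×11 + 5
11 = 2×5 + 1
5 = 5×1 + 0
Back-substitute:
1 = 11 − 2·5
1 = −2·280 + 51·11
So 11·51 ≡ 1 (mod 280), hence d = 51.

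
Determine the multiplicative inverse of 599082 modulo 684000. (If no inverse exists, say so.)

no inverse exists

Compute gcd(599082, 684000):
684000 = 1×599082 + 84918
599082 = 7×84918 + 4656
84918 = 18×4656 + 1110
4656 = 4×1110 + 216
1110 = 5×216 + 30
216 = 7×30 + 6
30 = 5×6 + 0
gcd(599082, 684000) = 6 ≠ 1, so 599082 has no multiplicative inverse modulo 684000.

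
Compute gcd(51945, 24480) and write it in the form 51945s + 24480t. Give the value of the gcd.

Repeated division:
51945 = 2×24480 + 2985
24480 = 8×2985 + 600
2985 = 4×600 + 585
600 = 1×585 + 15
585 = 39×15 + 0
gcd(51945, 24480) = 15.
Back-substituting:
15 = 600 − 585
15 = −2985 + 5·600
15 = 5·24480 − 41·2985
15 = −41·51945 + 87·24480
So 15 = (-41)·51945 + (87)·24480.

15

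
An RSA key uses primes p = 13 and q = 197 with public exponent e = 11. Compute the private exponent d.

φ(n) = (p−1)(q−1) = 12·196 = 2352.
Need d with 11·d ≡ 1 (mod 2352). Apply the extended Euclidean algorithm:
2352 = 213·11 + 9
11 = 1·9 + 2
9 = 4·2 + 1
2 = 2·1 + 0
Back-substitute:
1 = 9 − 4·2
1 = −4·11 + 5·9
1 = 5·2352 − 1069·11
So 11·(-1069) ≡ 1 (mod 2352), hence d ≡ -1069 ≡ 1283 (mod 2352).

1283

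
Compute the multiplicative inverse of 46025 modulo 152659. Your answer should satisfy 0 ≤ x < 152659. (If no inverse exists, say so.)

70520

Extended Euclidean algorithm:
152659 = 3·46025 + 14584
46025 = 3·14584 + 2273
14584 = 6·2273 + 946
2273 = 2·946 + 381
946 = 2·381 + 184
381 = 2·184 + 13
184 = 14·13 + 2
13 = 6·2 + 1
2 = 2·1 + 0
The gcd is 1. Working backward:
1 = 13 − 6·2
1 = −6·184 + 85·13
1 = 85·381 − 176·184
1 = −176·946 + 437·381
1 = 437·2273 − 1050·946
1 = −1050·14584 + 6737·2273
1 = 6737·46025 − 21261·14584
1 = −21261·152659 + 70520·46025
So 46025·70520 ≡ 1 (mod 152659).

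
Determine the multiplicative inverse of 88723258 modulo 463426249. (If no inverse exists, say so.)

Compute gcd(88723258, 463426249):
463426249 = 5·88723258 + 19809959
88723258 = 4·19809959 + 9483422
19809959 = 2·9483422 + 843115
9483422 = 11·843115 + 209157
843115 = 4·209157 + 6487
209157 = 32·6487 + 1573
6487 = 4·1573 + 195
1573 = 8·195 + 13
195 = 15·13 + 0
The gcd is 13, not 1, hence no inverse exists.

no inverse exists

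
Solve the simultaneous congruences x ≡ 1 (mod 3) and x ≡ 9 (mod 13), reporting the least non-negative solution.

Write x = 1 + 3·k. Then 3·k ≡ 9 − 1 ≡ 8 (mod 13).
Need 3⁻¹ mod 13. Extended Euclid on (13, 3):
13 = 4*3 + 1
3 = 3*1 + 0
Back-substitute:
1 = 13 − 4·3
3⁻¹ ≡ 9 (mod 13), so k ≡ 9·8 ≡ 7 (mod 13).
x = 1 + 3·7 = 22.

22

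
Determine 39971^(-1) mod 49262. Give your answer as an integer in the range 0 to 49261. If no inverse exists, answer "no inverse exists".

3001

Apply the Euclidean algorithm to 49262 and 39971:
49262 = 1×39971 + 9291
39971 = 4×9291 + 2807
9291 = 3×2807 + 870
2807 = 3×870 + 197
870 = 4×197 + 82
197 = 2×82 + 33
82 = 2×33 + 16
33 = 2×16 + 1
16 = 16×1 + 0
gcd = 1, so the inverse exists. Back-substitute:
1 = 33 − 2·16
1 = −2·82 + 5·33
1 = 5·197 − 12·82
1 = −12·870 + 53·197
1 = 53·2807 − 171·870
1 = −171·9291 + 566·2807
1 = 566·39971 − 2435·9291
1 = −2435·49262 + 3001·39971
So 39971·3001 ≡ 1 (mod 49262).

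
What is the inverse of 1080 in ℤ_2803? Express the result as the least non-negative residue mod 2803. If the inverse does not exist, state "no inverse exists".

Apply the Euclidean algorithm to 2803 and 1080:
2803 = 2*1080 + 643
1080 = 1*643 + 437
643 = 1*437 + 206
437 = 2*206 + 25
206 = 8*25 + 6
25 = 4*6 + 1
6 = 6*1 + 0
The gcd is 1. Working backward:
1 = 25 − 4·6
1 = −4·206 + 33·25
1 = 33·437 − 70·206
1 = −70·643 + 103·437
1 = 103·1080 − 173·643
1 = −173·2803 + 449·1080
So 1080·449 ≡ 1 (mod 2803).

449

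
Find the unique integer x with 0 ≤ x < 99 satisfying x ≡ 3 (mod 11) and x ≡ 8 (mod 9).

Write x = 3 + 11·k. Then 11·k ≡ 8 − 3 ≡ 5 (mod 9).
Need 11⁻¹ mod 9. Extended Euclid on (9, 2):
9 = 4×2 + 1
2 = 2×1 + 0
Back-substitute:
1 = 9 − 4·2
11⁻¹ ≡ 5 (mod 9), so k ≡ 5·5 ≡ 7 (mod 9).
x = 3 + 11·7 = 80.

80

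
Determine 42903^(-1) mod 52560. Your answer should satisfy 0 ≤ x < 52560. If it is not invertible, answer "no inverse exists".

no inverse exists

Euclidean algorithm on 52560, 42903:
52560 = 1×42903 + 9657
42903 = 4×9657 + 4275
9657 = 2×4275 + 1107
4275 = 3×1107 + 954
1107 = 1×954 + 153
954 = 6×153 + 36
153 = 4×36 + 9
36 = 4×9 + 0
The gcd is 9, not 1, hence no inverse exists.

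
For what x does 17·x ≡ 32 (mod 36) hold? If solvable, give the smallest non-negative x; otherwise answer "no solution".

4

First find gcd(17, 36):
36 = 2·17 + 2
17 = 8·2 + 1
2 = 2·1 + 0
gcd = 1, so a unique solution mod 36 exists.
Back-substitute for the Bézout coefficients:
1 = 17 − 8·2
1 = −8·36 + 17·17
So 17·(17) ≡ 1 (mod 36), giving 17⁻¹ ≡ 17.
x ≡ 17⁻¹·32 ≡ 17·32 ≡ 4 (mod 36).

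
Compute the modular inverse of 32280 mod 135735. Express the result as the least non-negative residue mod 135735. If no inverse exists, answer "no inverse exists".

Compute gcd(32280, 135735):
135735 = 4·32280 + 6615
32280 = 4·6615 + 5820
6615 = 1·5820 + 795
5820 = 7·795 + 255
795 = 3·255 + 30
255 = 8·30 + 15
30 = 2·15 + 0
gcd(32280, 135735) = 15 ≠ 1, so 32280 has no multiplicative inverse modulo 135735.

no inverse exists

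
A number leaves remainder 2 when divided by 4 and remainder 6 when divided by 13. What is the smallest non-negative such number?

6

Write x = 2 + 4·k. Then 4·k ≡ 6 − 2 ≡ 4 (mod 13).
Need 4⁻¹ mod 13. Extended Euclid on (13, 4):
13 = 3×4 + 1
4 = 4×1 + 0
Back-substitute:
1 = 13 − 3·4
4⁻¹ ≡ 10 (mod 13), so k ≡ 10·4 ≡ 1 (mod 13).
x = 2 + 4·1 = 6.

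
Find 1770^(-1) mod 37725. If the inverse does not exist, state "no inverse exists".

Euclidean algorithm on 37725, 1770:
37725 = 21*1770 + 555
1770 = 3*555 + 105
555 = 5*105 + 30
105 = 3*30 + 15
30 = 2*15 + 0
gcd(1770, 37725) = 15 ≠ 1, so 1770 has no multiplicative inverse modulo 37725.

no inverse exists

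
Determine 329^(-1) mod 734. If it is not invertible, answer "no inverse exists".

705

Extended Euclidean algorithm:
734 = 2×329 + 76
329 = 4×76 + 25
76 = 3×25 + 1
25 = 25×1 + 0
The gcd is 1. Working backward:
1 = 76 − 3·25
1 = −3·329 + 13·76
1 = 13·734 − 29·329
Hence 329⁻¹ ≡ -29 ≡ 705 (mod 734).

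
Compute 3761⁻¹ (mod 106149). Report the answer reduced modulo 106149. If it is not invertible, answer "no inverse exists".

Extended Euclidean algorithm:
106149 = 28*3761 + 841
3761 = 4*841 + 397
841 = 2*397 + 47
397 = 8*47 + 21
47 = 2*21 + 5
21 = 4*5 + 1
5 = 5*1 + 0
The gcd is 1. Working backward:
1 = 21 − 4·5
1 = −4·47 + 9·21
1 = 9·397 − 76·47
1 = −76·841 + 161·397
1 = 161·3761 − 720·841
1 = −720·106149 + 20321·3761
So 3761·20321 ≡ 1 (mod 106149).

20321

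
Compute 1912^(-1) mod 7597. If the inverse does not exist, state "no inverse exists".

298

Apply the Euclidean algorithm to 7597 and 1912:
7597 = 3·1912 + 1861
1912 = 1·1861 + 51
1861 = 36·51 + 25
51 = 2·25 + 1
25 = 25·1 + 0
gcd = 1, so the inverse exists. Back-substitute:
1 = 51 − 2·25
1 = −2·1861 + 73·51
1 = 73·1912 − 75·1861
1 = −75·7597 + 298·1912
So 1912·298 ≡ 1 (mod 7597).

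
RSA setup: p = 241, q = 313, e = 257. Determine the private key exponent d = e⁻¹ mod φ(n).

φ(n) = (p−1)(q−1) = 240·312 = 74880.
Need d with 257·d ≡ 1 (mod 74880). Apply the extended Euclidean algorithm:
74880 = 291·257 + 93
257 = 2·93 + 71
93 = 1·71 + 22
71 = 3·22 + 5
22 = 4·5 + 2
5 = 2·2 + 1
2 = 2·1 + 0
Back-substitute:
1 = 5 − 2·2
1 = −2·22 + 9·5
1 = 9·71 − 29·22
1 = −29·93 + 38·71
1 = 38·257 − 105·93
1 = −105·74880 + 30593·257
So 257·30593 ≡ 1 (mod 74880), hence d = 30593.

30593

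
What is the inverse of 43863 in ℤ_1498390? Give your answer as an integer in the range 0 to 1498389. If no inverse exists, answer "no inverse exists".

606967

gcd(1498390, 43863) by repeated division:
1498390 = 34*43863 + 7048
43863 = 6*7048 + 1575
7048 = 4*1575 + 748
1575 = 2*748 + 79
748 = 9*79 + 37
79 = 2*37 + 5
37 = 7*5 + 2
5 = 2*2 + 1
2 = 2*1 + 0
Since gcd(43863, 1498390) = 1, back-substitute to write 1 as a combination:
1 = 5 − 2·2
1 = −2·37 + 15·5
1 = 15·79 − 32·37
1 = −32·748 + 303·79
1 = 303·1575 − 638·748
1 = −638·7048 + 2855·1575
1 = 2855·43863 − 17768·7048
1 = −17768·1498390 + 606967·43863
So 43863·606967 ≡ 1 (mod 1498390).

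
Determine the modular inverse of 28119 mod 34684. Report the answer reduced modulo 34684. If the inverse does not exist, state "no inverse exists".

no inverse exists

Euclidean algorithm on 34684, 28119:
34684 = 1·28119 + 6565
28119 = 4·6565 + 1859
6565 = 3·1859 + 988
1859 = 1·988 + 871
988 = 1·871 + 117
871 = 7·117 + 52
117 = 2·52 + 13
52 = 4·13 + 0
gcd(28119, 34684) = 13 ≠ 1, so 28119 has no multiplicative inverse modulo 34684.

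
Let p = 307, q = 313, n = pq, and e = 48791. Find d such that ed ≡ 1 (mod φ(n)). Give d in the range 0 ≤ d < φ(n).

65111

φ(n) = (p−1)(q−1) = 306·312 = 95472.
Need d with 48791·d ≡ 1 (mod 95472). Apply the extended Euclidean algorithm:
95472 = 1×48791 + 46681
48791 = 1×46681 + 2110
46681 = 22×2110 + 261
2110 = 8×261 + 22
261 = 11×22 + 19
22 = 1×19 + 3
19 = 6×3 + 1
3 = 3×1 + 0
Back-substitute:
1 = 19 − 6·3
1 = −6·22 + 7·19
1 = 7·261 − 83·22
1 = −83·2110 + 671·261
1 = 671·46681 − 14845·2110
1 = −14845·48791 + 15516·46681
1 = 15516·95472 − 30361·48791
So 48791·(-30361) ≡ 1 (mod 95472), hence d ≡ -30361 ≡ 65111 (mod 95472).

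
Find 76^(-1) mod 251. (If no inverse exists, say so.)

109

gcd(251, 76) by repeated division:
251 = 3×76 + 23
76 = 3×23 + 7
23 = 3×7 + 2
7 = 3×2 + 1
2 = 2×1 + 0
The gcd is 1. Working backward:
1 = 7 − 3·2
1 = −3·23 + 10·7
1 = 10·76 − 33·23
1 = −33·251 + 109·76
So 76·109 ≡ 1 (mod 251).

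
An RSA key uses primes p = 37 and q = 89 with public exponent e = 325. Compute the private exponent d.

2125

φ(n) = (p−1)(q−1) = 36·88 = 3168.
Need d with 325·d ≡ 1 (mod 3168). Apply the extended Euclidean algorithm:
3168 = 9×325 + 243
325 = 1×243 + 82
243 = 2×82 + 79
82 = 1×79 + 3
79 = 26×3 + 1
3 = 3×1 + 0
Back-substitute:
1 = 79 − 26·3
1 = −26·82 + 27·79
1 = 27·243 − 80·82
1 = −80·325 + 107·243
1 = 107·3168 − 1043·325
So 325·(-1043) ≡ 1 (mod 3168), hence d ≡ -1043 ≡ 2125 (mod 3168).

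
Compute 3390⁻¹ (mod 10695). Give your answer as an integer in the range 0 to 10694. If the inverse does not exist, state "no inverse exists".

Compute gcd(3390, 10695):
10695 = 3·3390 + 525
3390 = 6·525 + 240
525 = 2·240 + 45
240 = 5·45 + 15
45 = 3·15 + 0
Since gcd = 15 > 1, 3390 is not a unit mod 10695.

no inverse exists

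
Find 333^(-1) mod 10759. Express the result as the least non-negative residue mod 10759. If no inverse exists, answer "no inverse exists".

Extended Euclidean algorithm:
10759 = 32*333 + 103
333 = 3*103 + 24
103 = 4*24 + 7
24 = 3*7 + 3
7 = 2*3 + 1
3 = 3*1 + 0
Since gcd(333, 10759) = 1, back-substitute to write 1 as a combination:
1 = 7 − 2·3
1 = −2·24 + 7·7
1 = 7·103 − 30·24
1 = −30·333 + 97·103
1 = 97·10759 − 3134·333
Hence 333⁻¹ ≡ -3134 ≡ 7625 (mod 10759).

7625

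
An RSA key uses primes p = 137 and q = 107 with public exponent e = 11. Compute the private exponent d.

φ(n) = (p−1)(q−1) = 136·106 = 14416.
Need d with 11·d ≡ 1 (mod 14416). Apply the extended Euclidean algorithm:
14416 = 1310*11 + 6
11 = 1*6 + 5
6 = 1*5 + 1
5 = 5*1 + 0
Back-substitute:
1 = 6 − 5
1 = −11 + 2·6
1 = 2·14416 − 2621·11
So 11·(-2621) ≡ 1 (mod 14416), hence d ≡ -2621 ≡ 11795 (mod 14416).

11795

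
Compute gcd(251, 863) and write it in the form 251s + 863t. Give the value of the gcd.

1

Apply Euclid's algorithm to 863 and 251:
863 = 3*251 + 110
251 = 2*110 + 31
110 = 3*31 + 17
31 = 1*17 + 14
17 = 1*14 + 3
14 = 4*3 + 2
3 = 1*2 + 1
2 = 2*1 + 0
gcd(251, 863) = 1.
Working backward:
1 = 3 − 2
1 = −14 + 5·3
1 = 5·17 − 6·14
1 = −6·31 + 11·17
1 = 11·110 − 39·31
1 = −39·251 + 89·110
1 = 89·863 − 306·251
So 1 = (89)·863 + (-306)·251.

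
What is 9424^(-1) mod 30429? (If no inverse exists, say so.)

Extended Euclidean algorithm:
30429 = 3×9424 + 2157
9424 = 4×2157 + 796
2157 = 2×796 + 565
796 = 1×565 + 231
565 = 2×231 + 103
231 = 2×103 + 25
103 = 4×25 + 3
25 = 8×3 + 1
3 = 3×1 + 0
The gcd is 1. Working backward:
1 = 25 − 8·3
1 = −8·103 + 33·25
1 = 33·231 − 74·103
1 = −74·565 + 181·231
1 = 181·796 − 255·565
1 = −255·2157 + 691·796
1 = 691·9424 − 3019·2157
1 = −3019·30429 + 9748·9424
So 9424·9748 ≡ 1 (mod 30429).

9748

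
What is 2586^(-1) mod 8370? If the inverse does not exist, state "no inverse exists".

no inverse exists

Euclidean algorithm on 8370, 2586:
8370 = 3×2586 + 612
2586 = 4×612 + 138
612 = 4×138 + 60
138 = 2×60 + 18
60 = 3×18 + 6
18 = 3×6 + 0
Since gcd = 6 > 1, 2586 is not a unit mod 8370.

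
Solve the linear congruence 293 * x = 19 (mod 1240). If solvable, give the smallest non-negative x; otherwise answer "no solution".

First find gcd(293, 1240):
1240 = 4*293 + 68
293 = 4*68 + 21
68 = 3*21 + 5
21 = 4*5 + 1
5 = 5*1 + 0
gcd = 1, so a unique solution mod 1240 exists.
Back-substitute for the Bézout coefficients:
1 = 21 − 4·5
1 = −4·68 + 13·21
1 = 13·293 − 56·68
1 = −56·1240 + 237·293
So 293·(237) ≡ 1 (mod 1240), giving 293⁻¹ ≡ 237.
x ≡ 293⁻¹·19 ≡ 237·19 ≡ 783 (mod 1240).

783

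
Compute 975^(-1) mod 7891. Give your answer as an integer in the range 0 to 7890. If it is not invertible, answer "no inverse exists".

Euclidean algorithm on 7891, 975:
7891 = 8·975 + 91
975 = 10·91 + 65
91 = 1·65 + 26
65 = 2·26 + 13
26 = 2·13 + 0
Since gcd = 13 > 1, 975 is not a unit mod 7891.

no inverse exists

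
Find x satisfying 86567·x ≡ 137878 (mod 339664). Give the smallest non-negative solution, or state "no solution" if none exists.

21994

First find gcd(86567, 339664):
339664 = 3·86567 + 79963
86567 = 1·79963 + 6604
79963 = 12·6604 + 715
6604 = 9·715 + 169
715 = 4·169 + 39
169 = 4·39 + 13
39 = 3·13 + 0
gcd = 13 and 13 | 137878, so solutions exist. Divide through by 13: 6659x ≡ 10606 (mod 26128).
Now find 6659⁻¹ mod 26128:
26128 = 3*6659 + 6151
6659 = 1*6151 + 508
6151 = 12*508 + 55
508 = 9*55 + 13
55 = 4*13 + 3
13 = 4*3 + 1
3 = 3*1 + 0
Back-substitute:
1 = 13 − 4·3
1 = −4·55 + 17·13
1 = 17·508 − 157·55
1 = −157·6151 + 1901·508
1 = 1901·6659 − 2058·6151
1 = −2058·26128 + 8075·6659
So 6659⁻¹ ≡ 8075 (mod 26128).
Then x ≡ 8075·10606 ≡ 21994 (mod 26128); the smallest non-negative solution is x = 21994.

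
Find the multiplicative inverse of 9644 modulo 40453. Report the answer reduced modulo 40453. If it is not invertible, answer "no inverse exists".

gcd(40453, 9644) by repeated division:
40453 = 4*9644 + 1877
9644 = 5*1877 + 259
1877 = 7*259 + 64
259 = 4*64 + 3
64 = 21*3 + 1
3 = 3*1 + 0
gcd = 1, so the inverse exists. Back-substitute:
1 = 64 − 21·3
1 = −21·259 + 85·64
1 = 85·1877 − 616·259
1 = −616·9644 + 3165·1877
1 = 3165·40453 − 13276·9644
Thus 9644·(-13276) ≡ 1 (mod 40453); reducing, -13276 mod 40453 = 27177.

27177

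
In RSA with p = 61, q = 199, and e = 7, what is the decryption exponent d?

φ(n) = (p−1)(q−1) = 60·198 = 11880.
Need d with 7·d ≡ 1 (mod 11880). Apply the extended Euclidean algorithm:
11880 = 1697×7 + 1
7 = 7×1 + 0
Back-substitute:
1 = 11880 − 1697·7
So 7·(-1697) ≡ 1 (mod 11880), hence d ≡ -1697 ≡ 10183 (mod 11880).

10183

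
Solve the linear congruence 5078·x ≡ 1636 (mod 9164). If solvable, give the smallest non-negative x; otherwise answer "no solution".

2904

First find gcd(5078, 9164):
9164 = 1·5078 + 4086
5078 = 1·4086 + 992
4086 = 4·992 + 118
992 = 8·118 + 48
118 = 2·48 + 22
48 = 2·22 + 4
22 = 5·4 + 2
4 = 2·2 + 0
gcd = 2 and 2 | 1636, so solutions exist. Divide through by 2: 2539x ≡ 818 (mod 4582).
Now find 2539⁻¹ mod 4582:
4582 = 1·2539 + 2043
2539 = 1·2043 + 496
2043 = 4·496 + 59
496 = 8·59 + 24
59 = 2·24 + 11
24 = 2·11 + 2
11 = 5·2 + 1
2 = 2·1 + 0
Back-substitute:
1 = 11 − 5·2
1 = −5·24 + 11·11
1 = 11·59 − 27·24
1 = −27·496 + 227·59
1 = 227·2043 − 935·496
1 = −935·2539 + 1162·2043
1 = 1162·4582 − 2097·2539
So 2539·(-2097) ≡ 1 (mod 4582), i.e. 2539⁻¹ ≡ 2485.
Then x ≡ 2485·818 ≡ 2904 (mod 4582); the smallest non-negative solution is x = 2904.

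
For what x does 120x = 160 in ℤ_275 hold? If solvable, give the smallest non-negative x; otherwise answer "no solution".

38

First find gcd(120, 275):
275 = 2·120 + 35
120 = 3·35 + 15
35 = 2·15 + 5
15 = 3·5 + 0
gcd = 5 and 5 | 160, so solutions exist. Divide through by 5: 24x ≡ 32 (mod 55).
Now find 24⁻¹ mod 55:
55 = 2·24 + 7
24 = 3·7 + 3
7 = 2·3 + 1
3 = 3·1 + 0
Back-substitute:
1 = 7 − 2·3
1 = −2·24 + 7·7
1 = 7·55 − 16·24
So 24·(-16) ≡ 1 (mod 55), i.e. 24⁻¹ ≡ 39.
Then x ≡ 39·32 ≡ 38 (mod 55); the smallest non-negative solution is x = 38.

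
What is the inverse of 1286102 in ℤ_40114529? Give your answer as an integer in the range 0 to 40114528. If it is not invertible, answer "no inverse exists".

39123629

Extended Euclidean algorithm:
40114529 = 31×1286102 + 245367
1286102 = 5×245367 + 59267
245367 = 4×59267 + 8299
59267 = 7×8299 + 1174
8299 = 7×1174 + 81
1174 = 14×81 + 40
81 = 2×40 + 1
40 = 40×1 + 0
The gcd is 1. Working backward:
1 = 81 − 2·40
1 = −2·1174 + 29·81
1 = 29·8299 − 205·1174
1 = −205·59267 + 1464·8299
1 = 1464·245367 − 6061·59267
1 = −6061·1286102 + 31769·245367
1 = 31769·40114529 − 990900·1286102
Hence 1286102⁻¹ ≡ -990900 ≡ 39123629 (mod 40114529).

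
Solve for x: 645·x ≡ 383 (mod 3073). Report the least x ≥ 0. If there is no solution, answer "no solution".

First find gcd(645, 3073):
3073 = 4*645 + 493
645 = 1*493 + 152
493 = 3*152 + 37
152 = 4*37 + 4
37 = 9*4 + 1
4 = 4*1 + 0
gcd = 1, so a unique solution mod 3073 exists.
Back-substitute for the Bézout coefficients:
1 = 37 − 9·4
1 = −9·152 + 37·37
1 = 37·493 − 120·152
1 = −120·645 + 157·493
1 = 157·3073 − 748·645
So 645·(-748) ≡ 1 (mod 3073), giving 645⁻¹ ≡ 2325.
x ≡ 645⁻¹·383 ≡ 2325·383 ≡ 2378 (mod 3073).

2378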